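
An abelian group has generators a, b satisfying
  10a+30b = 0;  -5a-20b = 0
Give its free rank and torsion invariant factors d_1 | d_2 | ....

rank_ℚ(R)=2; free=2−2=0
SNF(R) diag = [5, 10] → torsion [5, 10]

Answer: M ≅ ℤ/5 ⊕ ℤ/10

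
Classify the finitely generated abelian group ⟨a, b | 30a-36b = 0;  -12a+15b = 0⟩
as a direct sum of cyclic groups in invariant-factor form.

Answer: M ≅ ℤ/3 ⊕ ℤ/6

Derivation:
rank_ℚ(R)=2; free=2−2=0
SNF(R) diag = [3, 6] → torsion [3, 6]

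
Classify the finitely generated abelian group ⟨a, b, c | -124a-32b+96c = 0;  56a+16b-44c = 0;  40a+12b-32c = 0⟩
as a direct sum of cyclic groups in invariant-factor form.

rank_ℚ(R)=3; free=3−3=0
SNF(R) diag = [4, 4, 4] → torsion [4, 4, 4]

Answer: M ≅ ℤ/4 ⊕ ℤ/4 ⊕ ℤ/4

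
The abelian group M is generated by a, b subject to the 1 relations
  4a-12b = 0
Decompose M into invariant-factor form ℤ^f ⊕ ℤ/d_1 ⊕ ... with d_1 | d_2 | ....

rank_ℚ(R)=1; free=2−1=1
SNF(R) diag = [4] → torsion [4]

Answer: M ≅ ℤ^1 ⊕ ℤ/4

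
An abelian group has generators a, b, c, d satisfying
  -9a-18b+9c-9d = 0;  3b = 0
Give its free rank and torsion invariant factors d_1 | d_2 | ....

rank_ℚ(R)=2; free=4−2=2
SNF(R) diag = [3, 9] → torsion [3, 9]

Answer: M ≅ ℤ^2 ⊕ ℤ/3 ⊕ ℤ/9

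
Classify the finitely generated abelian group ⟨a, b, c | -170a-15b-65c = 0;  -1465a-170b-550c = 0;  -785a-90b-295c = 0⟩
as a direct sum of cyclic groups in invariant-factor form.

Answer: M ≅ ℤ/5 ⊕ ℤ/5 ⊕ ℤ/5

Derivation:
rank_ℚ(R)=3; free=3−3=0
SNF(R) diag = [5, 5, 5] → torsion [5, 5, 5]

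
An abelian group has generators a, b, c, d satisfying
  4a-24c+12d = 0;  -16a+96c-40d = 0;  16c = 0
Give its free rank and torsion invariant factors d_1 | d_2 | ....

Answer: M ≅ ℤ^1 ⊕ ℤ/4 ⊕ ℤ/8 ⊕ ℤ/16

Derivation:
rank_ℚ(R)=3; free=4−3=1
SNF(R) diag = [4, 8, 16] → torsion [4, 8, 16]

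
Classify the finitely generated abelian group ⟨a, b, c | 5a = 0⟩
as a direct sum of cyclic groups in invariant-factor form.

rank_ℚ(R)=1; free=3−1=2
SNF(R) diag = [5] → torsion [5]

Answer: M ≅ ℤ^2 ⊕ ℤ/5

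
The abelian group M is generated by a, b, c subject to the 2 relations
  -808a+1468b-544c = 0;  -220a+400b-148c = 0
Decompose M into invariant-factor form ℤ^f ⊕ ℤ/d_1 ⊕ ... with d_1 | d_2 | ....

Answer: M ≅ ℤ^1 ⊕ ℤ/4 ⊕ ℤ/12

Derivation:
rank_ℚ(R)=2; free=3−2=1
SNF(R) diag = [4, 12] → torsion [4, 12]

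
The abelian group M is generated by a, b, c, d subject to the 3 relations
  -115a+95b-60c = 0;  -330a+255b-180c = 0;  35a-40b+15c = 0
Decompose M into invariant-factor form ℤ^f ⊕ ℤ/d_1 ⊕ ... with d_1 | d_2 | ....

Answer: M ≅ ℤ^1 ⊕ ℤ/5 ⊕ ℤ/15 ⊕ ℤ/45

Derivation:
rank_ℚ(R)=3; free=4−3=1
SNF(R) diag = [5, 15, 45] → torsion [5, 15, 45]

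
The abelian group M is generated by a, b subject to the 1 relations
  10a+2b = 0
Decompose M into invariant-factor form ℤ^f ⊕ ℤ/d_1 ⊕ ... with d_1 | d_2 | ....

rank_ℚ(R)=1; free=2−1=1
SNF(R) diag = [2] → torsion [2]

Answer: M ≅ ℤ^1 ⊕ ℤ/2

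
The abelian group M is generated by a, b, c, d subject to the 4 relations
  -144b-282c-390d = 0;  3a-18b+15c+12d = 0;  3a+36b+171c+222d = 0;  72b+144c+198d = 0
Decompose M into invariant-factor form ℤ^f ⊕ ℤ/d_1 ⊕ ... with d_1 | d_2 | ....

Answer: M ≅ ℤ/3 ⊕ ℤ/6 ⊕ ℤ/18 ⊕ ℤ/54

Derivation:
rank_ℚ(R)=4; free=4−4=0
SNF(R) diag = [3, 6, 18, 54] → torsion [3, 6, 18, 54]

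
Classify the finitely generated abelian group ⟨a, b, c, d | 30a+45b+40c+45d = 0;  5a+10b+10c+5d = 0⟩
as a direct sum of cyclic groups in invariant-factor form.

Answer: M ≅ ℤ^2 ⊕ ℤ/5 ⊕ ℤ/5

Derivation:
rank_ℚ(R)=2; free=4−2=2
SNF(R) diag = [5, 5] → torsion [5, 5]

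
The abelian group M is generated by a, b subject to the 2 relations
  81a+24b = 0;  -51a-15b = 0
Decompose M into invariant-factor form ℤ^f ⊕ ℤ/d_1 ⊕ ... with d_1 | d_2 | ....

Answer: M ≅ ℤ/3 ⊕ ℤ/3

Derivation:
rank_ℚ(R)=2; free=2−2=0
SNF(R) diag = [3, 3] → torsion [3, 3]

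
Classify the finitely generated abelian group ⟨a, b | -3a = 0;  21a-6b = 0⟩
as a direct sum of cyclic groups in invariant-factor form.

rank_ℚ(R)=2; free=2−2=0
SNF(R) diag = [3, 6] → torsion [3, 6]

Answer: M ≅ ℤ/3 ⊕ ℤ/6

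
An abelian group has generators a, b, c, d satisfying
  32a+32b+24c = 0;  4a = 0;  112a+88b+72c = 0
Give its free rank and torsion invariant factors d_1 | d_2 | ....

rank_ℚ(R)=3; free=4−3=1
SNF(R) diag = [4, 8, 24] → torsion [4, 8, 24]

Answer: M ≅ ℤ^1 ⊕ ℤ/4 ⊕ ℤ/8 ⊕ ℤ/24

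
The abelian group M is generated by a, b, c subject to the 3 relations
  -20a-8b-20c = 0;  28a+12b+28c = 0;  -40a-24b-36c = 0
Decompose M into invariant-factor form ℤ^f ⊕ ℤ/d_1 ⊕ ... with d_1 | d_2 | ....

Answer: M ≅ ℤ/4 ⊕ ℤ/4 ⊕ ℤ/4

Derivation:
rank_ℚ(R)=3; free=3−3=0
SNF(R) diag = [4, 4, 4] → torsion [4, 4, 4]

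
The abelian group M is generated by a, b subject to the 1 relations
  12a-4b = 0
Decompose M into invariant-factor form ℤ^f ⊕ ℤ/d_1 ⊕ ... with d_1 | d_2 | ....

Answer: M ≅ ℤ^1 ⊕ ℤ/4

Derivation:
rank_ℚ(R)=1; free=2−1=1
SNF(R) diag = [4] → torsion [4]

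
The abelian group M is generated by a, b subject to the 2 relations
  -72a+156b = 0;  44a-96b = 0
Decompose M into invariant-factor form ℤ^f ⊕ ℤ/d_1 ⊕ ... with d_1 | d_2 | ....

Answer: M ≅ ℤ/4 ⊕ ℤ/12

Derivation:
rank_ℚ(R)=2; free=2−2=0
SNF(R) diag = [4, 12] → torsion [4, 12]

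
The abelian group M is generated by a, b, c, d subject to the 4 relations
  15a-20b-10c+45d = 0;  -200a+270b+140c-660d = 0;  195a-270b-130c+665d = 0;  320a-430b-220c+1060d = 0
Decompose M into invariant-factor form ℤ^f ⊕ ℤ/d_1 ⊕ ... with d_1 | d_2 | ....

Answer: M ≅ ℤ/5 ⊕ ℤ/10 ⊕ ℤ/20 ⊕ ℤ/40

Derivation:
rank_ℚ(R)=4; free=4−4=0
SNF(R) diag = [5, 10, 20, 40] → torsion [5, 10, 20, 40]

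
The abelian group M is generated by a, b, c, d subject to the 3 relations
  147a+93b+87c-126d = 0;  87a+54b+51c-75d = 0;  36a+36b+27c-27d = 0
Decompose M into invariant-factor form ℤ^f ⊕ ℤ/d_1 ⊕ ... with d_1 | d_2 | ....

rank_ℚ(R)=3; free=4−3=1
SNF(R) diag = [3, 3, 9] → torsion [3, 3, 9]

Answer: M ≅ ℤ^1 ⊕ ℤ/3 ⊕ ℤ/3 ⊕ ℤ/9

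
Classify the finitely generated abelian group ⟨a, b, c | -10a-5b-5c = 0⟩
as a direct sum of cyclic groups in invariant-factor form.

rank_ℚ(R)=1; free=3−1=2
SNF(R) diag = [5] → torsion [5]

Answer: M ≅ ℤ^2 ⊕ ℤ/5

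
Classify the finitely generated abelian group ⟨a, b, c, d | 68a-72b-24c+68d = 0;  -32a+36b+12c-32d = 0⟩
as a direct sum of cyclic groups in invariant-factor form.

Answer: M ≅ ℤ^2 ⊕ ℤ/4 ⊕ ℤ/12

Derivation:
rank_ℚ(R)=2; free=4−2=2
SNF(R) diag = [4, 12] → torsion [4, 12]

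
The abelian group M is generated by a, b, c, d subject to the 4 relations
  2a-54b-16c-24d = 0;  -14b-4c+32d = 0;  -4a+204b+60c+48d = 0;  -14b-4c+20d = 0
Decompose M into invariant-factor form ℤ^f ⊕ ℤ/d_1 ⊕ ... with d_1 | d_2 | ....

Answer: M ≅ ℤ/2 ⊕ ℤ/2 ⊕ ℤ/4 ⊕ ℤ/12

Derivation:
rank_ℚ(R)=4; free=4−4=0
SNF(R) diag = [2, 2, 4, 12] → torsion [2, 2, 4, 12]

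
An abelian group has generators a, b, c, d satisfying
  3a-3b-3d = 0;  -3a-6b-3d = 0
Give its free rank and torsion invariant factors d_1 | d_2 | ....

rank_ℚ(R)=2; free=4−2=2
SNF(R) diag = [3, 3] → torsion [3, 3]

Answer: M ≅ ℤ^2 ⊕ ℤ/3 ⊕ ℤ/3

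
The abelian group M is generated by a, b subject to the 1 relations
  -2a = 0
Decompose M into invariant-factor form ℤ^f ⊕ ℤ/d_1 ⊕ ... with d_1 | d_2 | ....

Answer: M ≅ ℤ^1 ⊕ ℤ/2

Derivation:
rank_ℚ(R)=1; free=2−1=1
SNF(R) diag = [2] → torsion [2]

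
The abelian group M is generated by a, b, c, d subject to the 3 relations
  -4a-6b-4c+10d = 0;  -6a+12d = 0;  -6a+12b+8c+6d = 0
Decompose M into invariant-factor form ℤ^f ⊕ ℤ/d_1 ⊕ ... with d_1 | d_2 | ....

rank_ℚ(R)=3; free=4−3=1
SNF(R) diag = [2, 2, 6] → torsion [2, 2, 6]

Answer: M ≅ ℤ^1 ⊕ ℤ/2 ⊕ ℤ/2 ⊕ ℤ/6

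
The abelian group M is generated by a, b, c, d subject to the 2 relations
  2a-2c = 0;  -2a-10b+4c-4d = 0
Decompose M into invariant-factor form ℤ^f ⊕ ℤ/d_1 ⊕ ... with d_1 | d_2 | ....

Answer: M ≅ ℤ^2 ⊕ ℤ/2 ⊕ ℤ/2

Derivation:
rank_ℚ(R)=2; free=4−2=2
SNF(R) diag = [2, 2] → torsion [2, 2]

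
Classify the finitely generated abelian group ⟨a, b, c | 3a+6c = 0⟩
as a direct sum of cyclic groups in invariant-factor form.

rank_ℚ(R)=1; free=3−1=2
SNF(R) diag = [3] → torsion [3]

Answer: M ≅ ℤ^2 ⊕ ℤ/3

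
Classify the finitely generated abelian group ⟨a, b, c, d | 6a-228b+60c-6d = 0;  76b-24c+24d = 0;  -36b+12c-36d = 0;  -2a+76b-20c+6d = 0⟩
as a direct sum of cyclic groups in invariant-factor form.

rank_ℚ(R)=4; free=4−4=0
SNF(R) diag = [2, 4, 12, 12] → torsion [2, 4, 12, 12]

Answer: M ≅ ℤ/2 ⊕ ℤ/4 ⊕ ℤ/12 ⊕ ℤ/12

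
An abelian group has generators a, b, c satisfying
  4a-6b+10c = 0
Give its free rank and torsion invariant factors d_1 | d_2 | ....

rank_ℚ(R)=1; free=3−1=2
SNF(R) diag = [2] → torsion [2]

Answer: M ≅ ℤ^2 ⊕ ℤ/2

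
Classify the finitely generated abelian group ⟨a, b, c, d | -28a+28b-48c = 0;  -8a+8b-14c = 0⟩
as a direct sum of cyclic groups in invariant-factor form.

rank_ℚ(R)=2; free=4−2=2
SNF(R) diag = [2, 4] → torsion [2, 4]

Answer: M ≅ ℤ^2 ⊕ ℤ/2 ⊕ ℤ/4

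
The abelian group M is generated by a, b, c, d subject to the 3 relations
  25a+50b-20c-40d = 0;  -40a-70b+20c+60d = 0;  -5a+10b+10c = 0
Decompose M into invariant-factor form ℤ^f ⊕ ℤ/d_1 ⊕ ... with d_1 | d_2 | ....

rank_ℚ(R)=3; free=4−3=1
SNF(R) diag = [5, 10, 30] → torsion [5, 10, 30]

Answer: M ≅ ℤ^1 ⊕ ℤ/5 ⊕ ℤ/10 ⊕ ℤ/30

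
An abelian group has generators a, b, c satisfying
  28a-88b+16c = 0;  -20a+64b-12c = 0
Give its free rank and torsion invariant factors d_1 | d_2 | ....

rank_ℚ(R)=2; free=3−2=1
SNF(R) diag = [4, 4] → torsion [4, 4]

Answer: M ≅ ℤ^1 ⊕ ℤ/4 ⊕ ℤ/4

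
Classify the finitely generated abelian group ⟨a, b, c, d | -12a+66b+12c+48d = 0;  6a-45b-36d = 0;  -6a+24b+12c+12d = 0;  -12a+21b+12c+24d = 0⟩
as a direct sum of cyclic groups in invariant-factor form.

rank_ℚ(R)=4; free=4−4=0
SNF(R) diag = [3, 6, 12, 24] → torsion [3, 6, 12, 24]

Answer: M ≅ ℤ/3 ⊕ ℤ/6 ⊕ ℤ/12 ⊕ ℤ/24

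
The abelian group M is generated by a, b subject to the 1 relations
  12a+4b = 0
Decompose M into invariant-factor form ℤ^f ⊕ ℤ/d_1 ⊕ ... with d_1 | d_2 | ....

Answer: M ≅ ℤ^1 ⊕ ℤ/4

Derivation:
rank_ℚ(R)=1; free=2−1=1
SNF(R) diag = [4] → torsion [4]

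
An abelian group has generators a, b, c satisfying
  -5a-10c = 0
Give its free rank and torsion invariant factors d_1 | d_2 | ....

Answer: M ≅ ℤ^2 ⊕ ℤ/5

Derivation:
rank_ℚ(R)=1; free=3−1=2
SNF(R) diag = [5] → torsion [5]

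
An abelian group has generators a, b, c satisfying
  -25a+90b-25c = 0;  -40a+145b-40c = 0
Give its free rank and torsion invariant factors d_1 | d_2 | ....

Answer: M ≅ ℤ^1 ⊕ ℤ/5 ⊕ ℤ/5

Derivation:
rank_ℚ(R)=2; free=3−2=1
SNF(R) diag = [5, 5] → torsion [5, 5]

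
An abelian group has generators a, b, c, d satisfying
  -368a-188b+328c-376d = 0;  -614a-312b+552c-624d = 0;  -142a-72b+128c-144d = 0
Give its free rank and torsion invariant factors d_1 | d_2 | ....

Answer: M ≅ ℤ^1 ⊕ ℤ/2 ⊕ ℤ/4 ⊕ ℤ/8

Derivation:
rank_ℚ(R)=3; free=4−3=1
SNF(R) diag = [2, 4, 8] → torsion [2, 4, 8]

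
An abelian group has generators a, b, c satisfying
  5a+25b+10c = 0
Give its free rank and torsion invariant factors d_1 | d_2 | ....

Answer: M ≅ ℤ^2 ⊕ ℤ/5

Derivation:
rank_ℚ(R)=1; free=3−1=2
SNF(R) diag = [5] → torsion [5]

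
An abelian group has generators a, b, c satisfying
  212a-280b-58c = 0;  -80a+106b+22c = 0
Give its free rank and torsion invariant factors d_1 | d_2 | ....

Answer: M ≅ ℤ^1 ⊕ ℤ/2 ⊕ ℤ/6

Derivation:
rank_ℚ(R)=2; free=3−2=1
SNF(R) diag = [2, 6] → torsion [2, 6]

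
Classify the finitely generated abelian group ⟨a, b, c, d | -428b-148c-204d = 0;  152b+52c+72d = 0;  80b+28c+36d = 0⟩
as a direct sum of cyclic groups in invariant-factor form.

Answer: M ≅ ℤ^1 ⊕ ℤ/4 ⊕ ℤ/12 ⊕ ℤ/12

Derivation:
rank_ℚ(R)=3; free=4−3=1
SNF(R) diag = [4, 12, 12] → torsion [4, 12, 12]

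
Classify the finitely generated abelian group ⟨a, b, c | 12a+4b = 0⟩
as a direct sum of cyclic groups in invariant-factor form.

Answer: M ≅ ℤ^2 ⊕ ℤ/4

Derivation:
rank_ℚ(R)=1; free=3−1=2
SNF(R) diag = [4] → torsion [4]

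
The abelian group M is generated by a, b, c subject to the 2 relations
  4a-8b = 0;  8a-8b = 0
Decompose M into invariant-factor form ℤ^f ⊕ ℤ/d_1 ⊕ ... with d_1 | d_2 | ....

rank_ℚ(R)=2; free=3−2=1
SNF(R) diag = [4, 8] → torsion [4, 8]

Answer: M ≅ ℤ^1 ⊕ ℤ/4 ⊕ ℤ/8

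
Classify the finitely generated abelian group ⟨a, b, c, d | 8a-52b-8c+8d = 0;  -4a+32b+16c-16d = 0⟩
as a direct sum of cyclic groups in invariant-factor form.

Answer: M ≅ ℤ^2 ⊕ ℤ/4 ⊕ ℤ/12

Derivation:
rank_ℚ(R)=2; free=4−2=2
SNF(R) diag = [4, 12] → torsion [4, 12]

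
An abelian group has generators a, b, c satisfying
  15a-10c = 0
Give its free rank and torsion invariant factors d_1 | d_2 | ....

rank_ℚ(R)=1; free=3−1=2
SNF(R) diag = [5] → torsion [5]

Answer: M ≅ ℤ^2 ⊕ ℤ/5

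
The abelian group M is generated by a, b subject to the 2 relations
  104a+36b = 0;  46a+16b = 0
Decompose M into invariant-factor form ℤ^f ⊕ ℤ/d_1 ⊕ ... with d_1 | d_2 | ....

Answer: M ≅ ℤ/2 ⊕ ℤ/4

Derivation:
rank_ℚ(R)=2; free=2−2=0
SNF(R) diag = [2, 4] → torsion [2, 4]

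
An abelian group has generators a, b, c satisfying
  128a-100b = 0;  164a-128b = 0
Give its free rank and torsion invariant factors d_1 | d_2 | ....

rank_ℚ(R)=2; free=3−2=1
SNF(R) diag = [4, 4] → torsion [4, 4]

Answer: M ≅ ℤ^1 ⊕ ℤ/4 ⊕ ℤ/4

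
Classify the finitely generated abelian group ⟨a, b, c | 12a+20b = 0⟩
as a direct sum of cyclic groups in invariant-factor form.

Answer: M ≅ ℤ^2 ⊕ ℤ/4

Derivation:
rank_ℚ(R)=1; free=3−1=2
SNF(R) diag = [4] → torsion [4]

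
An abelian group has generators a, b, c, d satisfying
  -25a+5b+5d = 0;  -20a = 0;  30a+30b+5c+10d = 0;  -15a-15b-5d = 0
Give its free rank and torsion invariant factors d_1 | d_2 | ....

Answer: M ≅ ℤ/5 ⊕ ℤ/5 ⊕ ℤ/10 ⊕ ℤ/20

Derivation:
rank_ℚ(R)=4; free=4−4=0
SNF(R) diag = [5, 5, 10, 20] → torsion [5, 5, 10, 20]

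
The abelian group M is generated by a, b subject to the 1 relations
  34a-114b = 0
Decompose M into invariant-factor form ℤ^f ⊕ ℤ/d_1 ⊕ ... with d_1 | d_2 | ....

rank_ℚ(R)=1; free=2−1=1
SNF(R) diag = [2] → torsion [2]

Answer: M ≅ ℤ^1 ⊕ ℤ/2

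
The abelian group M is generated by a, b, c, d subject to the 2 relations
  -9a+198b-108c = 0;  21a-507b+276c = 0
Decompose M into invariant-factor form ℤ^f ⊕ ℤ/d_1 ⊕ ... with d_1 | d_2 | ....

rank_ℚ(R)=2; free=4−2=2
SNF(R) diag = [3, 9] → torsion [3, 9]

Answer: M ≅ ℤ^2 ⊕ ℤ/3 ⊕ ℤ/9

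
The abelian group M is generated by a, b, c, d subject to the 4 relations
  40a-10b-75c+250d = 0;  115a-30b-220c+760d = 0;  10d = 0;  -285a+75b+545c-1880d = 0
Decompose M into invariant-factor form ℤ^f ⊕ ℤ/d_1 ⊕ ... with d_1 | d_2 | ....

Answer: M ≅ ℤ/5 ⊕ ℤ/5 ⊕ ℤ/5 ⊕ ℤ/10

Derivation:
rank_ℚ(R)=4; free=4−4=0
SNF(R) diag = [5, 5, 5, 10] → torsion [5, 5, 5, 10]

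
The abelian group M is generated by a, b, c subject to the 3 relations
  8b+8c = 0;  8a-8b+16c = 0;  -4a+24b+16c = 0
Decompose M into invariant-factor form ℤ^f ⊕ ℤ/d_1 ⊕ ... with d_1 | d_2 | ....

rank_ℚ(R)=3; free=3−3=0
SNF(R) diag = [4, 8, 8] → torsion [4, 8, 8]

Answer: M ≅ ℤ/4 ⊕ ℤ/8 ⊕ ℤ/8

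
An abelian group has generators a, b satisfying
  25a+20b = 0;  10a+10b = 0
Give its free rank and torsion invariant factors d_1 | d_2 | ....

rank_ℚ(R)=2; free=2−2=0
SNF(R) diag = [5, 10] → torsion [5, 10]

Answer: M ≅ ℤ/5 ⊕ ℤ/10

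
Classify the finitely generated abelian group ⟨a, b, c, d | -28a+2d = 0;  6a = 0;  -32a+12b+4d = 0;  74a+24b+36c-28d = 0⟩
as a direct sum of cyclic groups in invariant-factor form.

rank_ℚ(R)=4; free=4−4=0
SNF(R) diag = [2, 6, 12, 36] → torsion [2, 6, 12, 36]

Answer: M ≅ ℤ/2 ⊕ ℤ/6 ⊕ ℤ/12 ⊕ ℤ/36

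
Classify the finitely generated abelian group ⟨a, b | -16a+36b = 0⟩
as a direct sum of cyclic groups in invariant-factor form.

rank_ℚ(R)=1; free=2−1=1
SNF(R) diag = [4] → torsion [4]

Answer: M ≅ ℤ^1 ⊕ ℤ/4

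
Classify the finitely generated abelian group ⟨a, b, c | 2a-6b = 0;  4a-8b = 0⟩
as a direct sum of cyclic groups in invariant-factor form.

rank_ℚ(R)=2; free=3−2=1
SNF(R) diag = [2, 4] → torsion [2, 4]

Answer: M ≅ ℤ^1 ⊕ ℤ/2 ⊕ ℤ/4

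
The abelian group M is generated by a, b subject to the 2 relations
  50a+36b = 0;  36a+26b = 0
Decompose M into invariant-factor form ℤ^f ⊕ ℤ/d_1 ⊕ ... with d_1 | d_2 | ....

rank_ℚ(R)=2; free=2−2=0
SNF(R) diag = [2, 2] → torsion [2, 2]

Answer: M ≅ ℤ/2 ⊕ ℤ/2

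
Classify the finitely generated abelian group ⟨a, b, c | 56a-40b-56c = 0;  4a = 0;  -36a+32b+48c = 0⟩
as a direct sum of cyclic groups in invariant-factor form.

rank_ℚ(R)=3; free=3−3=0
SNF(R) diag = [4, 8, 16] → torsion [4, 8, 16]

Answer: M ≅ ℤ/4 ⊕ ℤ/8 ⊕ ℤ/16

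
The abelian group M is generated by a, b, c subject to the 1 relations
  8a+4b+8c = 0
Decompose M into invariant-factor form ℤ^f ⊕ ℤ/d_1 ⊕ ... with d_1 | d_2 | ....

Answer: M ≅ ℤ^2 ⊕ ℤ/4

Derivation:
rank_ℚ(R)=1; free=3−1=2
SNF(R) diag = [4] → torsion [4]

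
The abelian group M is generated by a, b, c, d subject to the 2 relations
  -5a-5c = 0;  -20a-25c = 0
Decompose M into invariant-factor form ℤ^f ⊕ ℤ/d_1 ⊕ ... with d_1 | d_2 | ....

rank_ℚ(R)=2; free=4−2=2
SNF(R) diag = [5, 5] → torsion [5, 5]

Answer: M ≅ ℤ^2 ⊕ ℤ/5 ⊕ ℤ/5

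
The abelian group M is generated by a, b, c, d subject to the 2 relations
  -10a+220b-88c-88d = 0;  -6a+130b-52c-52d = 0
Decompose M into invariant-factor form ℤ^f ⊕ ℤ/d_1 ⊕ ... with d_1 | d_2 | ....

rank_ℚ(R)=2; free=4−2=2
SNF(R) diag = [2, 2] → torsion [2, 2]

Answer: M ≅ ℤ^2 ⊕ ℤ/2 ⊕ ℤ/2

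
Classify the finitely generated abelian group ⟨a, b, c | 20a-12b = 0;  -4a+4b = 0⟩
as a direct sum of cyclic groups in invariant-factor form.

Answer: M ≅ ℤ^1 ⊕ ℤ/4 ⊕ ℤ/8

Derivation:
rank_ℚ(R)=2; free=3−2=1
SNF(R) diag = [4, 8] → torsion [4, 8]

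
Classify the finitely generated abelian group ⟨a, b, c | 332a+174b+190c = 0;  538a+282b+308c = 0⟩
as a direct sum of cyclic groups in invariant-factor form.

rank_ℚ(R)=2; free=3−2=1
SNF(R) diag = [2, 6] → torsion [2, 6]

Answer: M ≅ ℤ^1 ⊕ ℤ/2 ⊕ ℤ/6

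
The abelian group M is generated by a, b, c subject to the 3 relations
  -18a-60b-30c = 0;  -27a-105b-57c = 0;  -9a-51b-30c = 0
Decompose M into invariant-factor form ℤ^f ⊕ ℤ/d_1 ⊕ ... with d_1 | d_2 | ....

Answer: M ≅ ℤ/3 ⊕ ℤ/9 ⊕ ℤ/18

Derivation:
rank_ℚ(R)=3; free=3−3=0
SNF(R) diag = [3, 9, 18] → torsion [3, 9, 18]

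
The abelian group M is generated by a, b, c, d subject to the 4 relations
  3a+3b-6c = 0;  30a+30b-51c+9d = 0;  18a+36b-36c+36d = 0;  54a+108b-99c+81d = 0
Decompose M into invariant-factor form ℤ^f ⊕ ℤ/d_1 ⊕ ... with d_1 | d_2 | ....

rank_ℚ(R)=4; free=4−4=0
SNF(R) diag = [3, 9, 18, 36] → torsion [3, 9, 18, 36]

Answer: M ≅ ℤ/3 ⊕ ℤ/9 ⊕ ℤ/18 ⊕ ℤ/36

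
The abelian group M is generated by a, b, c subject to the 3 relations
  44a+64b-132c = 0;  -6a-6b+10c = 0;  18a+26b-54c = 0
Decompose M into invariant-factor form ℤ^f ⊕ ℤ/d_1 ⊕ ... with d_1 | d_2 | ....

rank_ℚ(R)=3; free=3−3=0
SNF(R) diag = [2, 4, 8] → torsion [2, 4, 8]

Answer: M ≅ ℤ/2 ⊕ ℤ/4 ⊕ ℤ/8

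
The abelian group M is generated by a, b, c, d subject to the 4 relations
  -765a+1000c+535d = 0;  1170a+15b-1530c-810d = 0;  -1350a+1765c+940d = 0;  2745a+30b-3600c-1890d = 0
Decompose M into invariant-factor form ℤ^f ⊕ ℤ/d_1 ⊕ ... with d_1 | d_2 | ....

Answer: M ≅ ℤ/5 ⊕ ℤ/15 ⊕ ℤ/45 ⊕ ℤ/135

Derivation:
rank_ℚ(R)=4; free=4−4=0
SNF(R) diag = [5, 15, 45, 135] → torsion [5, 15, 45, 135]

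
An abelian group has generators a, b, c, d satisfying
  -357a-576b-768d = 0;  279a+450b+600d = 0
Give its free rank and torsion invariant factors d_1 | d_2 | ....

rank_ℚ(R)=2; free=4−2=2
SNF(R) diag = [3, 6] → torsion [3, 6]

Answer: M ≅ ℤ^2 ⊕ ℤ/3 ⊕ ℤ/6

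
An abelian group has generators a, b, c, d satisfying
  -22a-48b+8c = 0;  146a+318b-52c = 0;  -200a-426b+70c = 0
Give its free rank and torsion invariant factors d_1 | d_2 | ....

Answer: M ≅ ℤ^1 ⊕ ℤ/2 ⊕ ℤ/6 ⊕ ℤ/18

Derivation:
rank_ℚ(R)=3; free=4−3=1
SNF(R) diag = [2, 6, 18] → torsion [2, 6, 18]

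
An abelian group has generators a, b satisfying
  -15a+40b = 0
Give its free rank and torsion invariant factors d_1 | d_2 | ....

rank_ℚ(R)=1; free=2−1=1
SNF(R) diag = [5] → torsion [5]

Answer: M ≅ ℤ^1 ⊕ ℤ/5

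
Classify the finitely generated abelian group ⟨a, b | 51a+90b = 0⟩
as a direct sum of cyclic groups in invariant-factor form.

rank_ℚ(R)=1; free=2−1=1
SNF(R) diag = [3] → torsion [3]

Answer: M ≅ ℤ^1 ⊕ ℤ/3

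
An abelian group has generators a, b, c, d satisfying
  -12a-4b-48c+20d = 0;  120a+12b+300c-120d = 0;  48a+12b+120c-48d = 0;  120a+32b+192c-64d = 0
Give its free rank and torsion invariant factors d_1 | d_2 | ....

rank_ℚ(R)=4; free=4−4=0
SNF(R) diag = [4, 12, 36, 72] → torsion [4, 12, 36, 72]

Answer: M ≅ ℤ/4 ⊕ ℤ/12 ⊕ ℤ/36 ⊕ ℤ/72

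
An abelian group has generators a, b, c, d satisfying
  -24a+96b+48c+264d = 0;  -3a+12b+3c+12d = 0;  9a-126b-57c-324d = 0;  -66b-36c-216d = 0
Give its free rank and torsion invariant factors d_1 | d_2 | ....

Answer: M ≅ ℤ/3 ⊕ ℤ/6 ⊕ ℤ/12 ⊕ ℤ/24

Derivation:
rank_ℚ(R)=4; free=4−4=0
SNF(R) diag = [3, 6, 12, 24] → torsion [3, 6, 12, 24]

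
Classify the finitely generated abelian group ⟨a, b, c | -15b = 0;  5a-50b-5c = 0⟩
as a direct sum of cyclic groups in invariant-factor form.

Answer: M ≅ ℤ^1 ⊕ ℤ/5 ⊕ ℤ/15

Derivation:
rank_ℚ(R)=2; free=3−2=1
SNF(R) diag = [5, 15] → torsion [5, 15]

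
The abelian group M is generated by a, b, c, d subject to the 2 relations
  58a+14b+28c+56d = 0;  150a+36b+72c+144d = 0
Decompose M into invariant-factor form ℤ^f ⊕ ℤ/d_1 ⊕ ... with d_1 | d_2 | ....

rank_ℚ(R)=2; free=4−2=2
SNF(R) diag = [2, 6] → torsion [2, 6]

Answer: M ≅ ℤ^2 ⊕ ℤ/2 ⊕ ℤ/6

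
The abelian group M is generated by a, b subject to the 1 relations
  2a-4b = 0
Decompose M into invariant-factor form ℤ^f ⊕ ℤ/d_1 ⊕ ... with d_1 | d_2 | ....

rank_ℚ(R)=1; free=2−1=1
SNF(R) diag = [2] → torsion [2]

Answer: M ≅ ℤ^1 ⊕ ℤ/2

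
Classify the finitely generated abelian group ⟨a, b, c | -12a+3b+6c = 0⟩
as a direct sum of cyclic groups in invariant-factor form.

Answer: M ≅ ℤ^2 ⊕ ℤ/3

Derivation:
rank_ℚ(R)=1; free=3−1=2
SNF(R) diag = [3] → torsion [3]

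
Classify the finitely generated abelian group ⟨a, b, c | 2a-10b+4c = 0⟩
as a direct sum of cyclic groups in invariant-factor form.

Answer: M ≅ ℤ^2 ⊕ ℤ/2

Derivation:
rank_ℚ(R)=1; free=3−1=2
SNF(R) diag = [2] → torsion [2]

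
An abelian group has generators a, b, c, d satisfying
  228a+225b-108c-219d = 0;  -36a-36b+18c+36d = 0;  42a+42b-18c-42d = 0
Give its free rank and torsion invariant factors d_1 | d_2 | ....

rank_ℚ(R)=3; free=4−3=1
SNF(R) diag = [3, 6, 18] → torsion [3, 6, 18]

Answer: M ≅ ℤ^1 ⊕ ℤ/3 ⊕ ℤ/6 ⊕ ℤ/18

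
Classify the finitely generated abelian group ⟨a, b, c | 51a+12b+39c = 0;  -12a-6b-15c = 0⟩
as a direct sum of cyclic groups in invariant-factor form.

rank_ℚ(R)=2; free=3−2=1
SNF(R) diag = [3, 9] → torsion [3, 9]

Answer: M ≅ ℤ^1 ⊕ ℤ/3 ⊕ ℤ/9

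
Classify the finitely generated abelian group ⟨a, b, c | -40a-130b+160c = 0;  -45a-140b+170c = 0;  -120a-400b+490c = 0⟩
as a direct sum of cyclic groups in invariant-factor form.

Answer: M ≅ ℤ/5 ⊕ ℤ/10 ⊕ ℤ/30

Derivation:
rank_ℚ(R)=3; free=3−3=0
SNF(R) diag = [5, 10, 30] → torsion [5, 10, 30]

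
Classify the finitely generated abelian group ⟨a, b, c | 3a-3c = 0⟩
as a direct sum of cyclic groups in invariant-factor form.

Answer: M ≅ ℤ^2 ⊕ ℤ/3

Derivation:
rank_ℚ(R)=1; free=3−1=2
SNF(R) diag = [3] → torsion [3]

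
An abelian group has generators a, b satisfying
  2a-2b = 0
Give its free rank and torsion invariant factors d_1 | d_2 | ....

Answer: M ≅ ℤ^1 ⊕ ℤ/2

Derivation:
rank_ℚ(R)=1; free=2−1=1
SNF(R) diag = [2] → torsion [2]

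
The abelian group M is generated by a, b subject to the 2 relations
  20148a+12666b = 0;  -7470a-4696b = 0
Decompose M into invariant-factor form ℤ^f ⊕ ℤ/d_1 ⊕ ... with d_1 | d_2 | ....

Answer: M ≅ ℤ/2 ⊕ ℤ/6

Derivation:
rank_ℚ(R)=2; free=2−2=0
SNF(R) diag = [2, 6] → torsion [2, 6]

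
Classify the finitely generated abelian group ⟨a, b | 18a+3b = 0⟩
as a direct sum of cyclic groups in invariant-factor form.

Answer: M ≅ ℤ^1 ⊕ ℤ/3

Derivation:
rank_ℚ(R)=1; free=2−1=1
SNF(R) diag = [3] → torsion [3]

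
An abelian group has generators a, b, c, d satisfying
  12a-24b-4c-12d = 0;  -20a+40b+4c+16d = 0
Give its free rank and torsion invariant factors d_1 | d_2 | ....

Answer: M ≅ ℤ^2 ⊕ ℤ/4 ⊕ ℤ/4

Derivation:
rank_ℚ(R)=2; free=4−2=2
SNF(R) diag = [4, 4] → torsion [4, 4]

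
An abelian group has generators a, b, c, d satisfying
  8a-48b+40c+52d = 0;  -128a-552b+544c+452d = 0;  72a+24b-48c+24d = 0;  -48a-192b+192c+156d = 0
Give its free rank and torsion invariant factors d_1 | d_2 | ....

Answer: M ≅ ℤ/4 ⊕ ℤ/8 ⊕ ℤ/24 ⊕ ℤ/24

Derivation:
rank_ℚ(R)=4; free=4−4=0
SNF(R) diag = [4, 8, 24, 24] → torsion [4, 8, 24, 24]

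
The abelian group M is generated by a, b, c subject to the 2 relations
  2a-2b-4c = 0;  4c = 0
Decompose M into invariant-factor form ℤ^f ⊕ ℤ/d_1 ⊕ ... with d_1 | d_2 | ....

rank_ℚ(R)=2; free=3−2=1
SNF(R) diag = [2, 4] → torsion [2, 4]

Answer: M ≅ ℤ^1 ⊕ ℤ/2 ⊕ ℤ/4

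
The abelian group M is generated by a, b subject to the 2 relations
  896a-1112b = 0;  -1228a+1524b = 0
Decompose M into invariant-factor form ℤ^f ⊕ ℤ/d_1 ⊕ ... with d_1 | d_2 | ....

Answer: M ≅ ℤ/4 ⊕ ℤ/8

Derivation:
rank_ℚ(R)=2; free=2−2=0
SNF(R) diag = [4, 8] → torsion [4, 8]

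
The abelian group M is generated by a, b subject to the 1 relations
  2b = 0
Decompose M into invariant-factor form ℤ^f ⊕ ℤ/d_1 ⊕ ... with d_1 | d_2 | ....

rank_ℚ(R)=1; free=2−1=1
SNF(R) diag = [2] → torsion [2]

Answer: M ≅ ℤ^1 ⊕ ℤ/2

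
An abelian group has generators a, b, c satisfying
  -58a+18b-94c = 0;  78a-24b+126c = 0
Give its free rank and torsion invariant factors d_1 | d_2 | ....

Answer: M ≅ ℤ^1 ⊕ ℤ/2 ⊕ ℤ/6

Derivation:
rank_ℚ(R)=2; free=3−2=1
SNF(R) diag = [2, 6] → torsion [2, 6]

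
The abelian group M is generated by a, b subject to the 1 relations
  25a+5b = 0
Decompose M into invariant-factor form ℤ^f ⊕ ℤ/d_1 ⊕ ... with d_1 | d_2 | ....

rank_ℚ(R)=1; free=2−1=1
SNF(R) diag = [5] → torsion [5]

Answer: M ≅ ℤ^1 ⊕ ℤ/5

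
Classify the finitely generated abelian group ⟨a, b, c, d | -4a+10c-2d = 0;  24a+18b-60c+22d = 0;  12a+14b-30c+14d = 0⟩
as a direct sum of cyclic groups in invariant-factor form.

Answer: M ≅ ℤ^1 ⊕ ℤ/2 ⊕ ℤ/2 ⊕ ℤ/2

Derivation:
rank_ℚ(R)=3; free=4−3=1
SNF(R) diag = [2, 2, 2] → torsion [2, 2, 2]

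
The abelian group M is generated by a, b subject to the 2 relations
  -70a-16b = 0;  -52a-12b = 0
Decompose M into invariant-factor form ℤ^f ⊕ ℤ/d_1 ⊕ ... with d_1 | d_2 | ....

rank_ℚ(R)=2; free=2−2=0
SNF(R) diag = [2, 4] → torsion [2, 4]

Answer: M ≅ ℤ/2 ⊕ ℤ/4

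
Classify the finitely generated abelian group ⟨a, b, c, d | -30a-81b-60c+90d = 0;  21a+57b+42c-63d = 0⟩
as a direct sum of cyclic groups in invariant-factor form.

Answer: M ≅ ℤ^2 ⊕ ℤ/3 ⊕ ℤ/3

Derivation:
rank_ℚ(R)=2; free=4−2=2
SNF(R) diag = [3, 3] → torsion [3, 3]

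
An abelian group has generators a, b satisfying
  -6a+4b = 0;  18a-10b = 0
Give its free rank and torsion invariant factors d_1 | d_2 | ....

Answer: M ≅ ℤ/2 ⊕ ℤ/6

Derivation:
rank_ℚ(R)=2; free=2−2=0
SNF(R) diag = [2, 6] → torsion [2, 6]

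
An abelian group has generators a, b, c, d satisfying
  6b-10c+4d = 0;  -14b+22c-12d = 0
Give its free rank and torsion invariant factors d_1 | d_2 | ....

rank_ℚ(R)=2; free=4−2=2
SNF(R) diag = [2, 4] → torsion [2, 4]

Answer: M ≅ ℤ^2 ⊕ ℤ/2 ⊕ ℤ/4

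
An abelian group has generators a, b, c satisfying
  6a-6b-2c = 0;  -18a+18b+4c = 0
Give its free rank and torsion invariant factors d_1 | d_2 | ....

Answer: M ≅ ℤ^1 ⊕ ℤ/2 ⊕ ℤ/6

Derivation:
rank_ℚ(R)=2; free=3−2=1
SNF(R) diag = [2, 6] → torsion [2, 6]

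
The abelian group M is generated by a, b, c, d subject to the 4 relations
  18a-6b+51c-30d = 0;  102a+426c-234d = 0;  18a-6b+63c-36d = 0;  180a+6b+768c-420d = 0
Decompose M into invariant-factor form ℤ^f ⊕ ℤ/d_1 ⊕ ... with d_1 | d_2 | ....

rank_ℚ(R)=4; free=4−4=0
SNF(R) diag = [3, 6, 6, 18] → torsion [3, 6, 6, 18]

Answer: M ≅ ℤ/3 ⊕ ℤ/6 ⊕ ℤ/6 ⊕ ℤ/18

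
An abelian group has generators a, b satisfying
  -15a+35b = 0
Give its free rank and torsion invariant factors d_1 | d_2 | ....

Answer: M ≅ ℤ^1 ⊕ ℤ/5

Derivation:
rank_ℚ(R)=1; free=2−1=1
SNF(R) diag = [5] → torsion [5]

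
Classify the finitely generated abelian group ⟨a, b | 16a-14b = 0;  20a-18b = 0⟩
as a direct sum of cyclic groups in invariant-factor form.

rank_ℚ(R)=2; free=2−2=0
SNF(R) diag = [2, 4] → torsion [2, 4]

Answer: M ≅ ℤ/2 ⊕ ℤ/4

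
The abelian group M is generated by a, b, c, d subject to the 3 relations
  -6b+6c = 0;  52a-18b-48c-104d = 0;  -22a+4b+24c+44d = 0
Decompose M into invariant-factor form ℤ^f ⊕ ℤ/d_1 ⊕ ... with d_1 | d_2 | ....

Answer: M ≅ ℤ^1 ⊕ ℤ/2 ⊕ ℤ/2 ⊕ ℤ/6

Derivation:
rank_ℚ(R)=3; free=4−3=1
SNF(R) diag = [2, 2, 6] → torsion [2, 2, 6]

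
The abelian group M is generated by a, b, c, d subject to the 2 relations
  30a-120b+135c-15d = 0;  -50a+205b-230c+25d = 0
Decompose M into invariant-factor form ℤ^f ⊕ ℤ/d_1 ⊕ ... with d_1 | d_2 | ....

rank_ℚ(R)=2; free=4−2=2
SNF(R) diag = [5, 15] → torsion [5, 15]

Answer: M ≅ ℤ^2 ⊕ ℤ/5 ⊕ ℤ/15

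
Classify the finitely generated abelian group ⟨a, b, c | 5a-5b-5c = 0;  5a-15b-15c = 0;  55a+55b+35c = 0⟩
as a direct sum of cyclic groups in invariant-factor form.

Answer: M ≅ ℤ/5 ⊕ ℤ/10 ⊕ ℤ/20

Derivation:
rank_ℚ(R)=3; free=3−3=0
SNF(R) diag = [5, 10, 20] → torsion [5, 10, 20]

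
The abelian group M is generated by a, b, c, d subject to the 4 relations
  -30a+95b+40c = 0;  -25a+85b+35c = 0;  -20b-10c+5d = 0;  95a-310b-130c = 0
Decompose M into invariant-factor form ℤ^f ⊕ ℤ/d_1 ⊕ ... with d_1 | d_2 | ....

Answer: M ≅ ℤ/5 ⊕ ℤ/5 ⊕ ℤ/5 ⊕ ℤ/5

Derivation:
rank_ℚ(R)=4; free=4−4=0
SNF(R) diag = [5, 5, 5, 5] → torsion [5, 5, 5, 5]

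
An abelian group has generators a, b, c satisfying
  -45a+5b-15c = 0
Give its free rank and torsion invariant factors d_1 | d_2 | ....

rank_ℚ(R)=1; free=3−1=2
SNF(R) diag = [5] → torsion [5]

Answer: M ≅ ℤ^2 ⊕ ℤ/5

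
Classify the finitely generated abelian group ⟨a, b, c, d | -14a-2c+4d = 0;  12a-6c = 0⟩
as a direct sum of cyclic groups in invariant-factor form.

Answer: M ≅ ℤ^2 ⊕ ℤ/2 ⊕ ℤ/6

Derivation:
rank_ℚ(R)=2; free=4−2=2
SNF(R) diag = [2, 6] → torsion [2, 6]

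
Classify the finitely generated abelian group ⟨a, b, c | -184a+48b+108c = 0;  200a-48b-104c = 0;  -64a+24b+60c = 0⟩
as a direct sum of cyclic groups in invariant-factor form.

rank_ℚ(R)=3; free=3−3=0
SNF(R) diag = [4, 8, 24] → torsion [4, 8, 24]

Answer: M ≅ ℤ/4 ⊕ ℤ/8 ⊕ ℤ/24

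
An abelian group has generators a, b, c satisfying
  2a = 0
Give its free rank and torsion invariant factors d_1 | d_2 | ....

rank_ℚ(R)=1; free=3−1=2
SNF(R) diag = [2] → torsion [2]

Answer: M ≅ ℤ^2 ⊕ ℤ/2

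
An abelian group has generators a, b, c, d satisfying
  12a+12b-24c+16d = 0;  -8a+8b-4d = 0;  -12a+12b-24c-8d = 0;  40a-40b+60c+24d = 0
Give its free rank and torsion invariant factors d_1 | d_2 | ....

rank_ℚ(R)=4; free=4−4=0
SNF(R) diag = [4, 4, 12, 24] → torsion [4, 4, 12, 24]

Answer: M ≅ ℤ/4 ⊕ ℤ/4 ⊕ ℤ/12 ⊕ ℤ/24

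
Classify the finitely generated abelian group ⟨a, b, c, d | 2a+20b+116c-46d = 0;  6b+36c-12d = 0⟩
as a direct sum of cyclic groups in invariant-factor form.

rank_ℚ(R)=2; free=4−2=2
SNF(R) diag = [2, 6] → torsion [2, 6]

Answer: M ≅ ℤ^2 ⊕ ℤ/2 ⊕ ℤ/6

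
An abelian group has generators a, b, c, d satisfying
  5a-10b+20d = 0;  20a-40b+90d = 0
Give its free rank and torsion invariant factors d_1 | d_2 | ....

Answer: M ≅ ℤ^2 ⊕ ℤ/5 ⊕ ℤ/10

Derivation:
rank_ℚ(R)=2; free=4−2=2
SNF(R) diag = [5, 10] → torsion [5, 10]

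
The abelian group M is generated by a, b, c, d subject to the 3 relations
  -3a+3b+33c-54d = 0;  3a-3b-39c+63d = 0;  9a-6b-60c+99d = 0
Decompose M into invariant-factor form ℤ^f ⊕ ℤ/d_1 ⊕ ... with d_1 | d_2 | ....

Answer: M ≅ ℤ^1 ⊕ ℤ/3 ⊕ ℤ/3 ⊕ ℤ/3

Derivation:
rank_ℚ(R)=3; free=4−3=1
SNF(R) diag = [3, 3, 3] → torsion [3, 3, 3]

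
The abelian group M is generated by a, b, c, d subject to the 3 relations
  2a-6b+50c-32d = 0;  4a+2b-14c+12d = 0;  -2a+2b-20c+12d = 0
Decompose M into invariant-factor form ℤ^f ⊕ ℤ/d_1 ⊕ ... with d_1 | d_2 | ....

rank_ℚ(R)=3; free=4−3=1
SNF(R) diag = [2, 2, 6] → torsion [2, 2, 6]

Answer: M ≅ ℤ^1 ⊕ ℤ/2 ⊕ ℤ/2 ⊕ ℤ/6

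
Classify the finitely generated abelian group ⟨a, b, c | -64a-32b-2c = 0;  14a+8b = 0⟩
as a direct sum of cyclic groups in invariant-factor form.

Answer: M ≅ ℤ^1 ⊕ ℤ/2 ⊕ ℤ/2

Derivation:
rank_ℚ(R)=2; free=3−2=1
SNF(R) diag = [2, 2] → torsion [2, 2]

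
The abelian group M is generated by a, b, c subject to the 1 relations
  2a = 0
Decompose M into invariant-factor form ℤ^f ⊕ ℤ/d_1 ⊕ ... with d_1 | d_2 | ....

Answer: M ≅ ℤ^2 ⊕ ℤ/2

Derivation:
rank_ℚ(R)=1; free=3−1=2
SNF(R) diag = [2] → torsion [2]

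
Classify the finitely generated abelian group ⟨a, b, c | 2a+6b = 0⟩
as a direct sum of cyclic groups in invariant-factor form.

rank_ℚ(R)=1; free=3−1=2
SNF(R) diag = [2] → torsion [2]

Answer: M ≅ ℤ^2 ⊕ ℤ/2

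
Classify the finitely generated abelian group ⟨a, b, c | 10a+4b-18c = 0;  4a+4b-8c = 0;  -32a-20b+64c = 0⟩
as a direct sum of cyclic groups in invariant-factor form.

rank_ℚ(R)=3; free=3−3=0
SNF(R) diag = [2, 4, 12] → torsion [2, 4, 12]

Answer: M ≅ ℤ/2 ⊕ ℤ/4 ⊕ ℤ/12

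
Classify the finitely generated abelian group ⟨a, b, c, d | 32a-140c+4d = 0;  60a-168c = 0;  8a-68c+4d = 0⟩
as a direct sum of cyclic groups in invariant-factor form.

Answer: M ≅ ℤ^1 ⊕ ℤ/4 ⊕ ℤ/12 ⊕ ℤ/24

Derivation:
rank_ℚ(R)=3; free=4−3=1
SNF(R) diag = [4, 12, 24] → torsion [4, 12, 24]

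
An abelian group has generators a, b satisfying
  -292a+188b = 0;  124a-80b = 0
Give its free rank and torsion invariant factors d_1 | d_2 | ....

Answer: M ≅ ℤ/4 ⊕ ℤ/12

Derivation:
rank_ℚ(R)=2; free=2−2=0
SNF(R) diag = [4, 12] → torsion [4, 12]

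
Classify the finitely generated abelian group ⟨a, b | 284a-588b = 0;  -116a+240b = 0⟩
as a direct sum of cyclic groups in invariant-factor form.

rank_ℚ(R)=2; free=2−2=0
SNF(R) diag = [4, 12] → torsion [4, 12]

Answer: M ≅ ℤ/4 ⊕ ℤ/12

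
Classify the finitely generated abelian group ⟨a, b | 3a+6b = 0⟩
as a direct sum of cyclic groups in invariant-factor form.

Answer: M ≅ ℤ^1 ⊕ ℤ/3

Derivation:
rank_ℚ(R)=1; free=2−1=1
SNF(R) diag = [3] → torsion [3]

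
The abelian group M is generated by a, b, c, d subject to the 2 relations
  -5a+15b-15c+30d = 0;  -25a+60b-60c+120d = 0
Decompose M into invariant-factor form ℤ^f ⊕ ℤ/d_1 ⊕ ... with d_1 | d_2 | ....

Answer: M ≅ ℤ^2 ⊕ ℤ/5 ⊕ ℤ/15

Derivation:
rank_ℚ(R)=2; free=4−2=2
SNF(R) diag = [5, 15] → torsion [5, 15]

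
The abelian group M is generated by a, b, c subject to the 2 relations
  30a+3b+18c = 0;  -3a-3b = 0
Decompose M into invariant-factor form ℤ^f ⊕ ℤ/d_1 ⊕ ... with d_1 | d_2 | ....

Answer: M ≅ ℤ^1 ⊕ ℤ/3 ⊕ ℤ/9

Derivation:
rank_ℚ(R)=2; free=3−2=1
SNF(R) diag = [3, 9] → torsion [3, 9]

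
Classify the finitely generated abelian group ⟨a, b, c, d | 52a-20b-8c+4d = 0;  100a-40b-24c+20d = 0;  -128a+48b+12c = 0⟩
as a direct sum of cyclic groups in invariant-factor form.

Answer: M ≅ ℤ^1 ⊕ ℤ/4 ⊕ ℤ/4 ⊕ ℤ/4

Derivation:
rank_ℚ(R)=3; free=4−3=1
SNF(R) diag = [4, 4, 4] → torsion [4, 4, 4]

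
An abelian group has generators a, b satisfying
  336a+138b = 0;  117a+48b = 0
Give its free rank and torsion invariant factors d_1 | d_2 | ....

rank_ℚ(R)=2; free=2−2=0
SNF(R) diag = [3, 6] → torsion [3, 6]

Answer: M ≅ ℤ/3 ⊕ ℤ/6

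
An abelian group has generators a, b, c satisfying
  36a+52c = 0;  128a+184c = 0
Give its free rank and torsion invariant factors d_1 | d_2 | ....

rank_ℚ(R)=2; free=3−2=1
SNF(R) diag = [4, 8] → torsion [4, 8]

Answer: M ≅ ℤ^1 ⊕ ℤ/4 ⊕ ℤ/8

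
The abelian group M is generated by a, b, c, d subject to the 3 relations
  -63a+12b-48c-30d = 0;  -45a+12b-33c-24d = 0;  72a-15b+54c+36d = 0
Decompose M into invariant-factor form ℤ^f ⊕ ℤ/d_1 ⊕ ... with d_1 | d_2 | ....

Answer: M ≅ ℤ^1 ⊕ ℤ/3 ⊕ ℤ/3 ⊕ ℤ/9

Derivation:
rank_ℚ(R)=3; free=4−3=1
SNF(R) diag = [3, 3, 9] → torsion [3, 3, 9]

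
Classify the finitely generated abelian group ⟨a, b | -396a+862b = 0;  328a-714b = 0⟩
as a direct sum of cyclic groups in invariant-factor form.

Answer: M ≅ ℤ/2 ⊕ ℤ/4

Derivation:
rank_ℚ(R)=2; free=2−2=0
SNF(R) diag = [2, 4] → torsion [2, 4]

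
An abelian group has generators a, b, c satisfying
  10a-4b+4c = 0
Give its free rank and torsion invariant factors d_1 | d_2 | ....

rank_ℚ(R)=1; free=3−1=2
SNF(R) diag = [2] → torsion [2]

Answer: M ≅ ℤ^2 ⊕ ℤ/2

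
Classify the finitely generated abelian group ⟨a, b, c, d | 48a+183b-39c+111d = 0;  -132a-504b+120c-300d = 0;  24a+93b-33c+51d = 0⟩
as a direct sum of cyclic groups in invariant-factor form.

rank_ℚ(R)=3; free=4−3=1
SNF(R) diag = [3, 6, 12] → torsion [3, 6, 12]

Answer: M ≅ ℤ^1 ⊕ ℤ/3 ⊕ ℤ/6 ⊕ ℤ/12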